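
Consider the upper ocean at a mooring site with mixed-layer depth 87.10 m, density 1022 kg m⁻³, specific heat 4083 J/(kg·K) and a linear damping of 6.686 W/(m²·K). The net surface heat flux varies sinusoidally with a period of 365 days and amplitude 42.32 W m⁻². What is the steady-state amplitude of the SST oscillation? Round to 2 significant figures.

0.58 K

Areal heat capacity C = ρ c_p D = 1022 × 4083 × 87.10 = 3.63×10^8 J m⁻² K⁻¹.
Angular frequency ω = 2π / T = 2π / 3.15×10^7 s = 1.99×10^-7 s⁻¹.
√((Cω)² + λ²) = √((72.4)² + 6.686²) = 72.7 W/(m²·K).
Amplitude A = F₀ / √((Cω)²+λ²) = 42.32 / 72.7 = 0.582 K.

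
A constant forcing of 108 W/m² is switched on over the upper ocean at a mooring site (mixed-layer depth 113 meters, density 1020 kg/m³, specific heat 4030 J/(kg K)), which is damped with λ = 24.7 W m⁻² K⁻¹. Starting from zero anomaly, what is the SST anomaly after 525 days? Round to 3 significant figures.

Areal heat capacity C = ρ c_p D = 1020 × 4030 × 113 = 4.64×10^8 J/(m^2 K).
τ = C / λ = 4.64×10^8 / 24.7 = 1.88×10^7 s.
Equilibrium anomaly ΔT_eq = F / λ = 108 / 24.7 = 4.37 K.
t = 525 days = 4.54×10^7 s, so t/τ = 2.41.
ΔT(t) = ΔT_eq (1 − e^(−t/τ)) = 4.37 × (1 − e^−2.41) = 3.98 K.

3.98 K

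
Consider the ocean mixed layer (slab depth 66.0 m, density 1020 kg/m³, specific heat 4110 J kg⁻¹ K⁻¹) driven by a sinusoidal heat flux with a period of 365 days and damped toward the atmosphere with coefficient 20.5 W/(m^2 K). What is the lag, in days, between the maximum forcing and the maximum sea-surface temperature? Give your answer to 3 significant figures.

70.6 days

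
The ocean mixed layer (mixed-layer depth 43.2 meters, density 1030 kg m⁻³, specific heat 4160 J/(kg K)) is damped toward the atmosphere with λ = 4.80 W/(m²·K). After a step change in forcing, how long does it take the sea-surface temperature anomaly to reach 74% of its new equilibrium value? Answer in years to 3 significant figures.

1.65 years

Areal heat capacity C = ρ c_p D = 1030 × 4160 × 43.2 = 1.85×10^8 J m⁻² K⁻¹.
τ = C / λ = 1.85×10^8 / 4.80 = 3.86×10^7 s.
Fraction reached: 1 − e^(−t/τ) = 0.74 ⇒ t = −τ ln(1 − 0.74) = τ × 1.35.
t = 5.19×10^7 s = 1.65 years.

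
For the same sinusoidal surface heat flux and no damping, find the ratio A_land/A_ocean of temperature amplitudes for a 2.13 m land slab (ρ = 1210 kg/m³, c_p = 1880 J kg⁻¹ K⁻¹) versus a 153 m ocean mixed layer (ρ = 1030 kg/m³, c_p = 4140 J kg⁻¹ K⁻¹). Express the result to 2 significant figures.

130

C_ocean = 1030 × 4140 × 153 = 6.52×10^8 J/(m²·K).
C_land = 1210 × 1880 × 2.13 = 4.85×10^6 J/(m²·K).
Undamped amplitude ∝ 1/C, so A_land/A_ocean = C_ocean/C_land = 135.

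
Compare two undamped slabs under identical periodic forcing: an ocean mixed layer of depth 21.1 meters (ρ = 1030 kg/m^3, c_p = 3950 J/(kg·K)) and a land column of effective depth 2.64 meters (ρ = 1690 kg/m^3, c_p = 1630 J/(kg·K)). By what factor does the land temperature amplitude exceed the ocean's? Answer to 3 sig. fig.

11.8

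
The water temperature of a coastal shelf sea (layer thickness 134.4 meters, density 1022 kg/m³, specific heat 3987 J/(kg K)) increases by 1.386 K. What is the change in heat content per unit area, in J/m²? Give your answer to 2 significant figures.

Areal heat capacity C = ρ c_p D = 1022 × 3987 × 134.4 = 5.48×10^8 J/(m²·K).
ΔQ = C ΔT = 5.48×10^8 × 1.386 = 7.59×10^8 J/m².

7.6×10^8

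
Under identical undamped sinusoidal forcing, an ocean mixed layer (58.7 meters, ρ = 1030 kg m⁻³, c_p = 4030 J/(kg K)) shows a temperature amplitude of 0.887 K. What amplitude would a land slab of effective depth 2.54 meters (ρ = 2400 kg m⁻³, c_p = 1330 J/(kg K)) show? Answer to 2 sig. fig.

27 K

C_ocean = 2.44×10^8 J/(m²·K); C_land = 8.11×10^6 J/(m²·K).
A ∝ 1/C ⇒ A_land = A_ocean × C_ocean/C_land = 0.887 × 30.1 = 26.7 K.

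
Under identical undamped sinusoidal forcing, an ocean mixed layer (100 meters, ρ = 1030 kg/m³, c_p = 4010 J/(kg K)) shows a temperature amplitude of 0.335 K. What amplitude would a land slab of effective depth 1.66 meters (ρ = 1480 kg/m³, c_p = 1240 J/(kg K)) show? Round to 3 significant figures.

C_ocean = 4.13×10^8 J/(m²·K); C_land = 3.05×10^6 J/(m²·K).
A ∝ 1/C ⇒ A_land = A_ocean × C_ocean/C_land = 0.335 × 136 = 45.4 K.

45.4 K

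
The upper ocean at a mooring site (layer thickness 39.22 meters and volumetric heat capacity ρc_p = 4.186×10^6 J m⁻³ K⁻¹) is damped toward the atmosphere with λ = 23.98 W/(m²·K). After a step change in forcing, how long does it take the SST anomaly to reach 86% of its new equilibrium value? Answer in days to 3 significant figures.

Areal heat capacity C = ρc_p × D = 4.186×10^6 × 39.22 = 1.64×10^8 J m⁻² K⁻¹.
τ = C / λ = 1.64×10^8 / 23.98 = 6.85×10^6 s.
Fraction reached: 1 − e^(−t/τ) = 0.86 ⇒ t = −τ ln(1 − 0.86) = τ × 1.97.
t = 1.35×10^7 s = 156 days.

156 days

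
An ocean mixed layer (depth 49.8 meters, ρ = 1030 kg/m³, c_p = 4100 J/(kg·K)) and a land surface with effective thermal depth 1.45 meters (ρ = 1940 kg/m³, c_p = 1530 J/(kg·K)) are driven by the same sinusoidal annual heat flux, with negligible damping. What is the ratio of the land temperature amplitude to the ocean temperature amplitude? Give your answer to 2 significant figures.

C_ocean = 1030 × 4100 × 49.8 = 2.10×10^8 J/(m²·K).
C_land = 1940 × 1530 × 1.45 = 4.30×10^6 J/(m²·K).
Undamped amplitude ∝ 1/C, so A_land/A_ocean = C_ocean/C_land = 48.9.

49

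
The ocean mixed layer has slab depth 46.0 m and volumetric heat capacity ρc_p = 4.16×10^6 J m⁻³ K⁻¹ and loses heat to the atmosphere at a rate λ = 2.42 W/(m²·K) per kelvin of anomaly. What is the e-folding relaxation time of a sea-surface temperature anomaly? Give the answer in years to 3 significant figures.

2.51 years

Areal heat capacity C = ρc_p × D = 4.16×10^6 × 46.0 = 1.91×10^8 J/(m^2 K).
Relaxation time τ = C / λ = 1.91×10^8 / 2.42 = 7.91×10^7 s.
In years: 7.91×10^7 s / (3.156×10^7 s/year) = 2.51 years.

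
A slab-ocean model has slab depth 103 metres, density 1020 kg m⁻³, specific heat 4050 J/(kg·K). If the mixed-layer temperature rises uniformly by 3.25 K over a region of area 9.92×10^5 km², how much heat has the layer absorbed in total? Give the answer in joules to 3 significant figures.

1.37×10^21 J

Areal heat capacity C = ρ c_p D = 1020 × 4050 × 103 = 4.25×10^8 J/(m²·K).
Heat per unit area: q = C ΔT = 4.25×10^8 × 3.25 = 1.38×10^9 J/m².
Total heat: Q = q × A = 1.38×10^9 × (9.92×10^5 × 10⁶ m²) = 1.37×10^21 J.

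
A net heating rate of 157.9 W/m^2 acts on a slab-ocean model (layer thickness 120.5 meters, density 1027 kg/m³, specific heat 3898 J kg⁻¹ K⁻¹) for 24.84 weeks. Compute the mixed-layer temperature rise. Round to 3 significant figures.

4.92 K

Areal heat capacity C = ρ c_p D = 1027 × 3898 × 120.5 = 4.82×10^8 J/(m^2 K).
Net heat input Q = F Δt = 157.9 × (24.84 weeks × 6.048×10^5 s/week) = 2.37×10^9 J/m².
ΔT = Q / C = 2.37×10^9 / 4.82×10^8 = 4.92 K.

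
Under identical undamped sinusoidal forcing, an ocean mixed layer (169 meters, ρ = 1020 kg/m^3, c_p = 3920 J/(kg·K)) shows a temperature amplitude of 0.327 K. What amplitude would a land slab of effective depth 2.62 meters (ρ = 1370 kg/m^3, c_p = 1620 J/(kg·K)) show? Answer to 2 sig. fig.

38 K

C_ocean = 6.76×10^8 J/(m²·K); C_land = 5.81×10^6 J/(m²·K).
A ∝ 1/C ⇒ A_land = A_ocean × C_ocean/C_land = 0.327 × 116 = 38.0 K.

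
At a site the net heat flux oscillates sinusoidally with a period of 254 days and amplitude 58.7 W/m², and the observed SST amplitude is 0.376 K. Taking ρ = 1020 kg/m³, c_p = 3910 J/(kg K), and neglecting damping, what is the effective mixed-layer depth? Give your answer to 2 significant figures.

ω = 2π / 2.19×10^7 s = 2.86×10^-7 s⁻¹.
Required C = F₀ / (A ω) = 58.7 / (0.376 × 2.86×10^-7) = 5.45×10^8 J/(m²·K).
D = C / (ρ c_p) = 5.45×10^8 / (1020 × 3910) = 137 m.

140 m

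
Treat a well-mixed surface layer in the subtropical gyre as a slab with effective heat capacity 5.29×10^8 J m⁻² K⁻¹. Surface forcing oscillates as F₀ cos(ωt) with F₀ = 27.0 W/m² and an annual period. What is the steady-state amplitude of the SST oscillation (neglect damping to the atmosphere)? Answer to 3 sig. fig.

Areal heat capacity C = 5.29×10^8 J m⁻² K⁻¹ (given).
Angular frequency ω = 2π / T = 2π / 3.15×10^7 s = 1.99×10^-7 s⁻¹.
Cω = 5.29×10^8 × 1.99×10^-7 = 105 W/(m²·K).
Amplitude A = F₀ / (Cω) = 27.0 / 105 = 0.256 K.

0.256 K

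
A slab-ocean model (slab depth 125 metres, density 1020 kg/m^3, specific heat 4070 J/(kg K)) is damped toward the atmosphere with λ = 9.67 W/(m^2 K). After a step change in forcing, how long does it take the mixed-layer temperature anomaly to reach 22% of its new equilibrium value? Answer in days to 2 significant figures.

150 days

Areal heat capacity C = ρ c_p D = 1020 × 4070 × 125 = 5.19×10^8 J/(m^2 K).
τ = C / λ = 5.19×10^8 / 9.67 = 5.37×10^7 s.
Fraction reached: 1 − e^(−t/τ) = 0.22 ⇒ t = −τ ln(1 − 0.22) = τ × 0.248.
t = 1.33×10^7 s = 154 days.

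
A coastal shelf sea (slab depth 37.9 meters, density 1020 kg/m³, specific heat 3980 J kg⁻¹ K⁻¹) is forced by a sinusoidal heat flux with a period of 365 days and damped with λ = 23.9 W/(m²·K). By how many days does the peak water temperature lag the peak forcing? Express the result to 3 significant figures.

Areal heat capacity C = ρ c_p D = 1020 × 3980 × 37.9 = 1.54×10^8 J/(m²·K).
ω = 2π / 3.15×10^7 s = 1.99×10^-7 s⁻¹.
Phase lag φ = arctan(Cω/λ) = arctan(30.7/23.9) = 0.909 rad.
Time lag = φ / ω = 0.909 / 1.99×10^-7 = 4.56×10^6 s = 52.8 days.

52.8 days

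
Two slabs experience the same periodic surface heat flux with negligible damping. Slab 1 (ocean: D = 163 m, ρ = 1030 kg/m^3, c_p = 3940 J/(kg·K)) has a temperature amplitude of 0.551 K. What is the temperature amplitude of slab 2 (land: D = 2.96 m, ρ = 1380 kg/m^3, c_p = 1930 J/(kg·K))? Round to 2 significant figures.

C_ocean = 6.61×10^8 J/(m²·K); C_land = 7.88×10^6 J/(m²·K).
A ∝ 1/C ⇒ A_land = A_ocean × C_ocean/C_land = 0.551 × 83.9 = 46.2 K.

46 K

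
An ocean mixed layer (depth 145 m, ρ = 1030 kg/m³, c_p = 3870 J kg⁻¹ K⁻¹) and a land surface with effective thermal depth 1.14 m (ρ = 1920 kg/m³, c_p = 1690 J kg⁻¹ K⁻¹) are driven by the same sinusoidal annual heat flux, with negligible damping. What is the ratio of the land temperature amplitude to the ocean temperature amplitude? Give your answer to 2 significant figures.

160

C_ocean = 1030 × 3870 × 145 = 5.78×10^8 J/(m²·K).
C_land = 1920 × 1690 × 1.14 = 3.70×10^6 J/(m²·K).
Undamped amplitude ∝ 1/C, so A_land/A_ocean = C_ocean/C_land = 156.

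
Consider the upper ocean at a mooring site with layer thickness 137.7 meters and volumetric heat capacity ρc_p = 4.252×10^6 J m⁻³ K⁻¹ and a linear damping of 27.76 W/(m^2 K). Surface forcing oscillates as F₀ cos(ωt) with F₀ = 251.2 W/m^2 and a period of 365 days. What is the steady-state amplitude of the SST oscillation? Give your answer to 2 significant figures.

Areal heat capacity C = ρc_p × D = 4.252×10^6 × 137.7 = 5.86×10^8 J/(m²·K).
Angular frequency ω = 2π / T = 2π / 3.15×10^7 s = 1.99×10^-7 s⁻¹.
√((Cω)² + λ²) = √((117)² + 27.76²) = 120 W/(m²·K).
Amplitude A = F₀ / √((Cω)²+λ²) = 251.2 / 120 = 2.09 K.

2.1 K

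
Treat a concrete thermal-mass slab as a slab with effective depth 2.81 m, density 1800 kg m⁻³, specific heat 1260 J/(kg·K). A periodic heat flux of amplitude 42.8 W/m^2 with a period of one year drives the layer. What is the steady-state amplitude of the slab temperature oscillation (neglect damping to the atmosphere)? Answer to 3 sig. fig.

Areal heat capacity C = ρ c_p D = 1800 × 1260 × 2.81 = 6.37×10^6 J m⁻² K⁻¹.
Angular frequency ω = 2π / T = 2π / 3.15×10^7 s = 1.99×10^-7 s⁻¹.
Cω = 6.37×10^6 × 1.99×10^-7 = 1.27 W/(m²·K).
Amplitude A = F₀ / (Cω) = 42.8 / 1.27 = 33.7 K.

33.7 K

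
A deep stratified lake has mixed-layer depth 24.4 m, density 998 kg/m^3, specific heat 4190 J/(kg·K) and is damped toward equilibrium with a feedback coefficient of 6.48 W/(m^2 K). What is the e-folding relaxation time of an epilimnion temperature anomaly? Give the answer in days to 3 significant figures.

182 days

Areal heat capacity C = ρ c_p D = 998 × 4190 × 24.4 = 1.02×10^8 J/(m²·K).
Relaxation time τ = C / λ = 1.02×10^8 / 6.48 = 1.57×10^7 s.
In days: 1.57×10^7 s / (86400 s/day) = 182 days.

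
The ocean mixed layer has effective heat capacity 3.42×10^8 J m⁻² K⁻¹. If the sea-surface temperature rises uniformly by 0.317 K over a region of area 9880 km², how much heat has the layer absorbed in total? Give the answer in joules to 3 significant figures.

1.07×10^18 J

Areal heat capacity C = 3.42×10^8 J m⁻² K⁻¹ (given).
Heat per unit area: q = C ΔT = 3.42×10^8 × 0.317 = 1.08×10^8 J/m².
Total heat: Q = q × A = 1.08×10^8 × (9880 × 10⁶ m²) = 1.07×10^18 J.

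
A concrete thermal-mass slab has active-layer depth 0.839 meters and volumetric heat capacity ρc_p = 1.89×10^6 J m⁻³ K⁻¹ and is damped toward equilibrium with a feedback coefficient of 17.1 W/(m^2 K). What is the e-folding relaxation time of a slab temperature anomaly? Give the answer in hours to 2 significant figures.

26 hours

Areal heat capacity C = ρc_p × D = 1.89×10^6 × 0.839 = 1.59×10^6 J m⁻² K⁻¹.
Relaxation time τ = C / λ = 1.59×10^6 / 17.1 = 92700 s.
In hours: 92700 s / (3600 s/hour) = 25.8 hours.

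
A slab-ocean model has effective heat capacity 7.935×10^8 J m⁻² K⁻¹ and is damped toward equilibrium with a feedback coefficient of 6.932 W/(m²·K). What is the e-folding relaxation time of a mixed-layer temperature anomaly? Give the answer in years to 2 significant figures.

Areal heat capacity C = 7.935×10^8 J m⁻² K⁻¹ (given).
Relaxation time τ = C / λ = 7.93×10^8 / 6.932 = 1.14×10^8 s.
In years: 1.14×10^8 s / (3.156×10^7 s/year) = 3.63 years.

3.6 years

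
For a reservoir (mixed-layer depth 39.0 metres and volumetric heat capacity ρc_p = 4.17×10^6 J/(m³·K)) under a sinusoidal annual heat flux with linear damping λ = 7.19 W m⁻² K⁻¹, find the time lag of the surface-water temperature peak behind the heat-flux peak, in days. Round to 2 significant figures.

Areal heat capacity C = ρc_p × D = 4.17×10^6 × 39.0 = 1.63×10^8 J/(m²·K).
ω = 2π / 3.15×10^7 s = 1.99×10^-7 s⁻¹.
Phase lag φ = arctan(Cω/λ) = arctan(32.4/7.19) = 1.35 rad.
Time lag = φ / ω = 1.35 / 1.99×10^-7 = 6.79×10^6 s = 78.6 days.

79 days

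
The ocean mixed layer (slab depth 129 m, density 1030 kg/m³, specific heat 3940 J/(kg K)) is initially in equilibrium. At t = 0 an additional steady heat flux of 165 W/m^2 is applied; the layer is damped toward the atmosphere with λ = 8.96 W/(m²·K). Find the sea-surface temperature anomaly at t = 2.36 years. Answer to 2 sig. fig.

13 K

Areal heat capacity C = ρ c_p D = 1030 × 3940 × 129 = 5.24×10^8 J/(m^2 K).
τ = C / λ = 5.24×10^8 / 8.96 = 5.84×10^7 s.
Equilibrium anomaly ΔT_eq = F / λ = 165 / 8.96 = 18.4 K.
t = 2.36 years = 7.45×10^7 s, so t/τ = 1.27.
ΔT(t) = ΔT_eq (1 − e^(−t/τ)) = 18.4 × (1 − e^−1.27) = 13.3 K.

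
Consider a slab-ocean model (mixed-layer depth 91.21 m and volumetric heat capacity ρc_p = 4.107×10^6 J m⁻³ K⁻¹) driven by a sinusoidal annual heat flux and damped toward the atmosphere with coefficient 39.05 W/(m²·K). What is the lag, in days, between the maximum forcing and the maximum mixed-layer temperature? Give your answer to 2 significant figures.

63 days

Areal heat capacity C = ρc_p × D = 4.107×10^6 × 91.21 = 3.75×10^8 J/(m^2 K).
ω = 2π / 3.15×10^7 s = 1.99×10^-7 s⁻¹.
Phase lag φ = arctan(Cω/λ) = arctan(74.6/39.05) = 1.09 rad.
Time lag = φ / ω = 1.09 / 1.99×10^-7 = 5.46×10^6 s = 63.2 days.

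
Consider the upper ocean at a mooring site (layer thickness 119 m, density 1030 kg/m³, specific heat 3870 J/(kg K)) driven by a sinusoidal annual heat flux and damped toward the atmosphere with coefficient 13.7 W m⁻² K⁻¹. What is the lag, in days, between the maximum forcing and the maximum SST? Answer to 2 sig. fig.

Areal heat capacity C = ρ c_p D = 1030 × 3870 × 119 = 4.74×10^8 J m⁻² K⁻¹.
ω = 2π / 3.15×10^7 s = 1.99×10^-7 s⁻¹.
Phase lag φ = arctan(Cω/λ) = arctan(94.5/13.7) = 1.43 rad.
Time lag = φ / ω = 1.43 / 1.99×10^-7 = 7.16×10^6 s = 82.9 days.

83 days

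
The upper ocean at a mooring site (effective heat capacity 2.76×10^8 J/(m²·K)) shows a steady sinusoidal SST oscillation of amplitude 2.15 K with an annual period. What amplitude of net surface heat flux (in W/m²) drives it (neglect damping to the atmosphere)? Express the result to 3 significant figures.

118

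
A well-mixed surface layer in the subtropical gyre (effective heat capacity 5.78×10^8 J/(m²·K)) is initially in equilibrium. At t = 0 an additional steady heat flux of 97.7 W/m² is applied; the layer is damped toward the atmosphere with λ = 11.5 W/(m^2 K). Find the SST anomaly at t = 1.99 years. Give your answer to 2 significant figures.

6.1 K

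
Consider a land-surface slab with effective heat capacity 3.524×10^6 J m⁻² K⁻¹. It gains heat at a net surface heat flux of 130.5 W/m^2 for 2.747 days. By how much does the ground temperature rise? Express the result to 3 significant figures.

8.79 K

Areal heat capacity C = 3.524×10^6 J m⁻² K⁻¹ (given).
Net heat input Q = F Δt = 130.5 × (2.747 days × 86400 s/day) = 3.10×10^7 J/m².
ΔT = Q / C = 3.10×10^7 / 3.52×10^6 = 8.79 K.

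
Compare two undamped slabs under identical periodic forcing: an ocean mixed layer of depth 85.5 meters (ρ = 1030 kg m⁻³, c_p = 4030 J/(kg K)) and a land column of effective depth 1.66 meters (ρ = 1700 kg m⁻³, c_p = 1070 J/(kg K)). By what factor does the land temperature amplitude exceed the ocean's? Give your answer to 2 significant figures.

C_ocean = 1030 × 4030 × 85.5 = 3.55×10^8 J/(m²·K).
C_land = 1700 × 1070 × 1.66 = 3.02×10^6 J/(m²·K).
Undamped amplitude ∝ 1/C, so A_land/A_ocean = C_ocean/C_land = 118.

120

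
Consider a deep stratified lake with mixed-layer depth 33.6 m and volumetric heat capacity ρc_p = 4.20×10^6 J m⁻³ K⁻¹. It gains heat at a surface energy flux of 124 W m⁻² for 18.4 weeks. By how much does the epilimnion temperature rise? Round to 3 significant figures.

Areal heat capacity C = ρc_p × D = 4.20×10^6 × 33.6 = 1.41×10^8 J/(m^2 K).
Net heat input Q = F Δt = 124 × (18.4 weeks × 6.048×10^5 s/week) = 1.38×10^9 J/m².
ΔT = Q / C = 1.38×10^9 / 1.41×10^8 = 9.78 K.

9.78 K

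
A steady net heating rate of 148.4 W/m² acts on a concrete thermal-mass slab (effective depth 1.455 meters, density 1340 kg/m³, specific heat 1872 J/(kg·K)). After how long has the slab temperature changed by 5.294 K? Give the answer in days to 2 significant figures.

Areal heat capacity C = ρ c_p D = 1340 × 1872 × 1.455 = 3.65×10^6 J m⁻² K⁻¹.
Time required: Δt = C ΔT / F = 3.65×10^6 × 5.294 / 148.4 = 1.30×10^5 s.
In days: 1.30×10^5 s / (86400 s/day) = 1.51 days.

1.5 days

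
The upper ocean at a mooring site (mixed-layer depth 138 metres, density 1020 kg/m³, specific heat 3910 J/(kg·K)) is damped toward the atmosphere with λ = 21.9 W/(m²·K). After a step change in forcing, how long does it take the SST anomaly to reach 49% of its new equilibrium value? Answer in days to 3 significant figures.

196 days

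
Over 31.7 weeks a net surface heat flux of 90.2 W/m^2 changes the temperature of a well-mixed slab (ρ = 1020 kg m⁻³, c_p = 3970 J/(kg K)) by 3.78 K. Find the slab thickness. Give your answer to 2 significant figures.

110 m

Heat input Q = F Δt = 90.2 × 1.92×10^7 s = 1.73×10^9 J/m².
Required areal heat capacity C = Q / ΔT = 4.57×10^8 J/(m²·K).
Depth D = C / (ρ c_p) = 4.57×10^8 / (1020 × 3970) = 113 m.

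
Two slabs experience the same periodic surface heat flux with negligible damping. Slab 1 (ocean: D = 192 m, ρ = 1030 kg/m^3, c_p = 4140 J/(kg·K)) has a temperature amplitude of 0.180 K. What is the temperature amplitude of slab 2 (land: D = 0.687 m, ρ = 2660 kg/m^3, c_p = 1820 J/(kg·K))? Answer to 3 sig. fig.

C_ocean = 8.19×10^8 J/(m²·K); C_land = 3.33×10^6 J/(m²·K).
A ∝ 1/C ⇒ A_land = A_ocean × C_ocean/C_land = 0.180 × 246 = 44.3 K.

44.3 K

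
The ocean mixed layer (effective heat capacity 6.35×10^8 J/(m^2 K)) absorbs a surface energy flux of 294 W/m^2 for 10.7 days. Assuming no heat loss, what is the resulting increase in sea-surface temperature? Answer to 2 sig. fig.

Areal heat capacity C = 6.35×10^8 J/(m^2 K) (given).
Net heat input Q = F Δt = 294 × (10.7 days × 86400 s/day) = 2.72×10^8 J/m².
ΔT = Q / C = 2.72×10^8 / 6.35×10^8 = 0.428 K.

0.43 K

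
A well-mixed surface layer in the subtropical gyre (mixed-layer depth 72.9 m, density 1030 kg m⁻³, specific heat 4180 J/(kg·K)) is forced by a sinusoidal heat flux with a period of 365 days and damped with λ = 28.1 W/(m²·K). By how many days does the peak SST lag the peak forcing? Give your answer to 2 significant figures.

67 days

Areal heat capacity C = ρ c_p D = 1030 × 4180 × 72.9 = 3.14×10^8 J m⁻² K⁻¹.
ω = 2π / 3.15×10^7 s = 1.99×10^-7 s⁻¹.
Phase lag φ = arctan(Cω/λ) = arctan(62.5/28.1) = 1.15 rad.
Time lag = φ / ω = 1.15 / 1.99×10^-7 = 5.76×10^6 s = 66.7 days.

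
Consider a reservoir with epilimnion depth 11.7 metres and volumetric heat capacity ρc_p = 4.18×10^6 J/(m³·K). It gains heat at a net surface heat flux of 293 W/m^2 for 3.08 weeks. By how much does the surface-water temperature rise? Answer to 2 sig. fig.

Areal heat capacity C = ρc_p × D = 4.18×10^6 × 11.7 = 4.89×10^7 J m⁻² K⁻¹.
Net heat input Q = F Δt = 293 × (3.08 weeks × 6.048×10^5 s/week) = 5.46×10^8 J/m².
ΔT = Q / C = 5.46×10^8 / 4.89×10^7 = 11.2 K.

11 K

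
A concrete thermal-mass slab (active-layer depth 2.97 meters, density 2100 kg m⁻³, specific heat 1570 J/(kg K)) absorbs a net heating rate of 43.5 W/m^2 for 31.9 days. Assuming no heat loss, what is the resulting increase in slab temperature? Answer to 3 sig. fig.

12.2 K

Areal heat capacity C = ρ c_p D = 2100 × 1570 × 2.97 = 9.79×10^6 J/(m^2 K).
Net heat input Q = F Δt = 43.5 × (31.9 days × 86400 s/day) = 1.20×10^8 J/m².
ΔT = Q / C = 1.20×10^8 / 9.79×10^6 = 12.2 K.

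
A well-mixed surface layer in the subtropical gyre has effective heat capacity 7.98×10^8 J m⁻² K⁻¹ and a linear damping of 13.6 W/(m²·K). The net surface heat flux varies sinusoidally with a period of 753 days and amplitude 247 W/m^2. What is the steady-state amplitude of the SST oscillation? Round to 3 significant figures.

3.16 K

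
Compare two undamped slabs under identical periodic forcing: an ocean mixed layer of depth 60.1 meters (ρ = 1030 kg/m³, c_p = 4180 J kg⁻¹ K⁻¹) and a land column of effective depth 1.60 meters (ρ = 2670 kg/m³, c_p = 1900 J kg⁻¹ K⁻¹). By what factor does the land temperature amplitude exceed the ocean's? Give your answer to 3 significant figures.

31.9

C_ocean = 1030 × 4180 × 60.1 = 2.59×10^8 J/(m²·K).
C_land = 2670 × 1900 × 1.60 = 8.12×10^6 J/(m²·K).
Undamped amplitude ∝ 1/C, so A_land/A_ocean = C_ocean/C_land = 31.9.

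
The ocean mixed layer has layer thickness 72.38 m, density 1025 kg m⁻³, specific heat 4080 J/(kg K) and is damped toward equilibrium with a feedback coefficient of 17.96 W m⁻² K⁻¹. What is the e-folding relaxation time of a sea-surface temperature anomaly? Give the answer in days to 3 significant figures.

195 days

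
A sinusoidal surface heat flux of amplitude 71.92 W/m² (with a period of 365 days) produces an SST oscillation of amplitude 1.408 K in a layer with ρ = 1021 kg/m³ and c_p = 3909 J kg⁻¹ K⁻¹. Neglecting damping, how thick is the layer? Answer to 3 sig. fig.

ω = 2π / 3.15×10^7 s = 1.99×10^-7 s⁻¹.
Required C = F₀ / (A ω) = 71.92 / (1.408 × 1.99×10^-7) = 2.56×10^8 J/(m²·K).
D = C / (ρ c_p) = 2.56×10^8 / (1021 × 3909) = 64.2 m.

64.2 m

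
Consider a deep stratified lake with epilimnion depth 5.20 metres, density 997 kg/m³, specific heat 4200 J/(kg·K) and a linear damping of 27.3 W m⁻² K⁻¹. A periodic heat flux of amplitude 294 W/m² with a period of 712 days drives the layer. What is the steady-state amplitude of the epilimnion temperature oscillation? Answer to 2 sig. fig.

11 K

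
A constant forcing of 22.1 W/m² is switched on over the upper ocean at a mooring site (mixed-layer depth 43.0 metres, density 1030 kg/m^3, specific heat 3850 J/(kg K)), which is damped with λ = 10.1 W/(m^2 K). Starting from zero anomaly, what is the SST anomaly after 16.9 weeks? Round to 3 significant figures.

Areal heat capacity C = ρ c_p D = 1030 × 3850 × 43.0 = 1.71×10^8 J/(m²·K).
τ = C / λ = 1.71×10^8 / 10.1 = 1.69×10^7 s.
Equilibrium anomaly ΔT_eq = F / λ = 22.1 / 10.1 = 2.19 K.
t = 16.9 weeks = 1.02×10^7 s, so t/τ = 0.605.
ΔT(t) = ΔT_eq (1 − e^(−t/τ)) = 2.19 × (1 − e^−0.605) = 0.994 K.

0.994 K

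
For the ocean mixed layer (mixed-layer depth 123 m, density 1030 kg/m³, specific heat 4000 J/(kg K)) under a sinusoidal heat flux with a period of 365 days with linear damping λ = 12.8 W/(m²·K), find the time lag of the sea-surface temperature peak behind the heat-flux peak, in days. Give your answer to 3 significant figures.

Areal heat capacity C = ρ c_p D = 1030 × 4000 × 123 = 5.07×10^8 J/(m^2 K).
ω = 2π / 3.15×10^7 s = 1.99×10^-7 s⁻¹.
Phase lag φ = arctan(Cω/λ) = arctan(101/12.8) = 1.44 rad.
Time lag = φ / ω = 1.44 / 1.99×10^-7 = 7.25×10^6 s = 83.9 days.

83.9 days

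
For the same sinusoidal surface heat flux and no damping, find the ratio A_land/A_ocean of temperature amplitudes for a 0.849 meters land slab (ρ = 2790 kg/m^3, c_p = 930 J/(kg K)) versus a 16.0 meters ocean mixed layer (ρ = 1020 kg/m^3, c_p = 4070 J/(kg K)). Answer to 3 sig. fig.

C_ocean = 1020 × 4070 × 16.0 = 6.64×10^7 J/(m²·K).
C_land = 2790 × 930 × 0.849 = 2.20×10^6 J/(m²·K).
Undamped amplitude ∝ 1/C, so A_land/A_ocean = C_ocean/C_land = 30.2.

30.2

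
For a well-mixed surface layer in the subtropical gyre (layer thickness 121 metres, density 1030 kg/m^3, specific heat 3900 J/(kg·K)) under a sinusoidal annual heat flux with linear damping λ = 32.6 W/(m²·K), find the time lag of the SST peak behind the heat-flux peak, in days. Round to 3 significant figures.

72.4 days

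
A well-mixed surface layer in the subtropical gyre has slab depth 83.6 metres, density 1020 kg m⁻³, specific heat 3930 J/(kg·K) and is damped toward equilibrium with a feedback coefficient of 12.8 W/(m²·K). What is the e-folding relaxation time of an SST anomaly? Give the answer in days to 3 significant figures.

Areal heat capacity C = ρ c_p D = 1020 × 3930 × 83.6 = 3.35×10^8 J/(m^2 K).
Relaxation time τ = C / λ = 3.35×10^8 / 12.8 = 2.62×10^7 s.
In days: 2.62×10^7 s / (86400 s/day) = 303 days.

303 days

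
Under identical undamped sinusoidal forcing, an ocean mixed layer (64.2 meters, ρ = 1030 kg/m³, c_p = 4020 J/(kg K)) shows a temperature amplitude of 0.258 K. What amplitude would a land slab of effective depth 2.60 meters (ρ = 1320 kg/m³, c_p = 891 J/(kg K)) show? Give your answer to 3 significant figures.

C_ocean = 2.66×10^8 J/(m²·K); C_land = 3.06×10^6 J/(m²·K).
A ∝ 1/C ⇒ A_land = A_ocean × C_ocean/C_land = 0.258 × 86.9 = 22.4 K.

22.4 K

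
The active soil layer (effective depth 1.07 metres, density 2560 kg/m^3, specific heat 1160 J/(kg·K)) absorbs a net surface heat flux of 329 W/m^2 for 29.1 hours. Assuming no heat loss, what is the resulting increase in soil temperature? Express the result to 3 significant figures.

10.8 K

Areal heat capacity C = ρ c_p D = 2560 × 1160 × 1.07 = 3.18×10^6 J/(m²·K).
Net heat input Q = F Δt = 329 × (29.1 hours × 3600 s/hour) = 3.45×10^7 J/m².
ΔT = Q / C = 3.45×10^7 / 3.18×10^6 = 10.8 K.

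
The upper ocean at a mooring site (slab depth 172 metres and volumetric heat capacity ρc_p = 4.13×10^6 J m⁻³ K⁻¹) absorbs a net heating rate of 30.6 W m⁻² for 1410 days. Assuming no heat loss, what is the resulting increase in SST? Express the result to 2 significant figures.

Areal heat capacity C = ρc_p × D = 4.13×10^6 × 172 = 7.10×10^8 J/(m²·K).
Net heat input Q = F Δt = 30.6 × (1410 days × 86400 s/day) = 3.73×10^9 J/m².
ΔT = Q / C = 3.73×10^9 / 7.10×10^8 = 5.25 K.

5.2 K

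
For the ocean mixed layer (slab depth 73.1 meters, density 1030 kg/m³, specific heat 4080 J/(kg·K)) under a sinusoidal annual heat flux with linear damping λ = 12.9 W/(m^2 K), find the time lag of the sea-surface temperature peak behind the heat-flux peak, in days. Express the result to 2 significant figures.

79 days

Areal heat capacity C = ρ c_p D = 1030 × 4080 × 73.1 = 3.07×10^8 J m⁻² K⁻¹.
ω = 2π / 3.15×10^7 s = 1.99×10^-7 s⁻¹.
Phase lag φ = arctan(Cω/λ) = arctan(61.2/12.9) = 1.36 rad.
Time lag = φ / ω = 1.36 / 1.99×10^-7 = 6.84×10^6 s = 79.2 days.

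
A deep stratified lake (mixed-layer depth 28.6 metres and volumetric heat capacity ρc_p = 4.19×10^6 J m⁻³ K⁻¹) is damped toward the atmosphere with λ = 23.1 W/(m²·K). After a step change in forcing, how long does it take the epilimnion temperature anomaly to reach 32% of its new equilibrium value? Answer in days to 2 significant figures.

23 days

Areal heat capacity C = ρc_p × D = 4.19×10^6 × 28.6 = 1.20×10^8 J/(m²·K).
τ = C / λ = 1.20×10^8 / 23.1 = 5.19×10^6 s.
Fraction reached: 1 − e^(−t/τ) = 0.32 ⇒ t = −τ ln(1 − 0.32) = τ × 0.386.
t = 2.00×10^6 s = 23.2 days.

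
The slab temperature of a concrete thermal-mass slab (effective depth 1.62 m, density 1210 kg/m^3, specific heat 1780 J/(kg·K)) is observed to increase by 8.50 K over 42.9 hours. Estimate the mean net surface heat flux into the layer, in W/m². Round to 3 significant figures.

192

Areal heat capacity C = ρ c_p D = 1210 × 1780 × 1.62 = 3.49×10^6 J/(m²·K).
Required heat per unit area: Q = C ΔT = 3.49×10^6 × 8.50 = 2.97×10^7 J/m².
Flux F = Q / Δt = 2.97×10^7 / 1.54×10^5 s = 192 W/m².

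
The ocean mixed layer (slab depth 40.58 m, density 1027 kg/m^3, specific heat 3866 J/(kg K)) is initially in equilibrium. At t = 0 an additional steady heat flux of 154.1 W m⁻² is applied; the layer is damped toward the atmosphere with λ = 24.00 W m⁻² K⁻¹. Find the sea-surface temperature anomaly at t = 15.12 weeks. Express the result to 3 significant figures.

Areal heat capacity C = ρ c_p D = 1027 × 3866 × 40.58 = 1.61×10^8 J/(m²·K).
τ = C / λ = 1.61×10^8 / 24.00 = 6.71×10^6 s.
Equilibrium anomaly ΔT_eq = F / λ = 154.1 / 24.00 = 6.42 K.
t = 15.12 weeks = 9.14×10^6 s, so t/τ = 1.36.
ΔT(t) = ΔT_eq (1 − e^(−t/τ)) = 6.42 × (1 − e^−1.36) = 4.78 K.

4.78 K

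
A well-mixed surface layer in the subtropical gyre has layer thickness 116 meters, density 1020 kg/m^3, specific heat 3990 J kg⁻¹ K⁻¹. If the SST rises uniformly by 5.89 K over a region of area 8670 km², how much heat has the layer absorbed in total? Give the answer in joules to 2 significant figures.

2.4×10^19 J

Areal heat capacity C = ρ c_p D = 1020 × 3990 × 116 = 4.72×10^8 J m⁻² K⁻¹.
Heat per unit area: q = C ΔT = 4.72×10^8 × 5.89 = 2.78×10^9 J/m².
Total heat: Q = q × A = 2.78×10^9 × (8670 × 10⁶ m²) = 2.41×10^19 J.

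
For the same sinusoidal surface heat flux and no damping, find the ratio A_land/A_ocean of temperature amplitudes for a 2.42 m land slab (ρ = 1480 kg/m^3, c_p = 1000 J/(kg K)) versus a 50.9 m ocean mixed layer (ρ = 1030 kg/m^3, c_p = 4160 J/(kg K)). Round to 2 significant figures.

61

C_ocean = 1030 × 4160 × 50.9 = 2.18×10^8 J/(m²·K).
C_land = 1480 × 1000 × 2.42 = 3.58×10^6 J/(m²·K).
Undamped amplitude ∝ 1/C, so A_land/A_ocean = C_ocean/C_land = 60.9.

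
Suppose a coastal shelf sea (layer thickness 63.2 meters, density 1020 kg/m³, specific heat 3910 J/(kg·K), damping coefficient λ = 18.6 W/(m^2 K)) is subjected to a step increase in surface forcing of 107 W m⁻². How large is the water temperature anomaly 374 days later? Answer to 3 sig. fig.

Areal heat capacity C = ρ c_p D = 1020 × 3910 × 63.2 = 2.52×10^8 J m⁻² K⁻¹.
τ = C / λ = 2.52×10^8 / 18.6 = 1.36×10^7 s.
Equilibrium anomaly ΔT_eq = F / λ = 107 / 18.6 = 5.75 K.
t = 374 days = 3.23×10^7 s, so t/τ = 2.38.
ΔT(t) = ΔT_eq (1 − e^(−t/τ)) = 5.75 × (1 − e^−2.38) = 5.22 K.

5.22 K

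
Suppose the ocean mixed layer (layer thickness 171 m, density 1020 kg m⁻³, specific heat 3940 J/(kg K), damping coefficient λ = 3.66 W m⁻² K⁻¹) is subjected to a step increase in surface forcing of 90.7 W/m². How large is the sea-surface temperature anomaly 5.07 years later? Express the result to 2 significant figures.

14 K

Areal heat capacity C = ρ c_p D = 1020 × 3940 × 171 = 6.87×10^8 J/(m²·K).
τ = C / λ = 6.87×10^8 / 3.66 = 1.88×10^8 s.
Equilibrium anomaly ΔT_eq = F / λ = 90.7 / 3.66 = 24.8 K.
t = 5.07 years = 1.60×10^8 s, so t/τ = 0.852.
ΔT(t) = ΔT_eq (1 − e^(−t/τ)) = 24.8 × (1 − e^−0.852) = 14.2 K.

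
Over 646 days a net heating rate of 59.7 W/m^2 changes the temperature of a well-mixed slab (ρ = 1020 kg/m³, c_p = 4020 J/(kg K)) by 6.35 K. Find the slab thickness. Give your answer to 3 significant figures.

128 m

Heat input Q = F Δt = 59.7 × 5.58×10^7 s = 3.33×10^9 J/m².
Required areal heat capacity C = Q / ΔT = 5.25×10^8 J/(m²·K).
Depth D = C / (ρ c_p) = 5.25×10^8 / (1020 × 4020) = 128 m.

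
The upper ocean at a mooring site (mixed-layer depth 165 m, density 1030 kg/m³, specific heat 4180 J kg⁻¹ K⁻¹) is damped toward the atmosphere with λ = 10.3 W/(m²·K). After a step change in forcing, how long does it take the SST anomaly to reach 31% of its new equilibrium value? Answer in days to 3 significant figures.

Areal heat capacity C = ρ c_p D = 1030 × 4180 × 165 = 7.10×10^8 J m⁻² K⁻¹.
τ = C / λ = 7.10×10^8 / 10.3 = 6.90×10^7 s.
Fraction reached: 1 − e^(−t/τ) = 0.31 ⇒ t = −τ ln(1 − 0.31) = τ × 0.371.
t = 2.56×10^7 s = 296 days.

296 days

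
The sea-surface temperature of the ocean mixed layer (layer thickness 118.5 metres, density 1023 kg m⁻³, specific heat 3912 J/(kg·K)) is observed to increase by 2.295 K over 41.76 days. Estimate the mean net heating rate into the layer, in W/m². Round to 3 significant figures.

302

Areal heat capacity C = ρ c_p D = 1023 × 3912 × 118.5 = 4.74×10^8 J/(m²·K).
Required heat per unit area: Q = C ΔT = 4.74×10^8 × 2.295 = 1.09×10^9 J/m².
Flux F = Q / Δt = 1.09×10^9 / 3.61×10^6 s = 302 W/m².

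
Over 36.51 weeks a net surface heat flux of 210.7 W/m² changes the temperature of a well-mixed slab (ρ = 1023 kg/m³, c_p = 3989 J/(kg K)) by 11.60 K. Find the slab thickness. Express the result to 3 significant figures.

98.3 m

Heat input Q = F Δt = 210.7 × 2.21×10^7 s = 4.65×10^9 J/m².
Required areal heat capacity C = Q / ΔT = 4.01×10^8 J/(m²·K).
Depth D = C / (ρ c_p) = 4.01×10^8 / (1023 × 3989) = 98.3 m.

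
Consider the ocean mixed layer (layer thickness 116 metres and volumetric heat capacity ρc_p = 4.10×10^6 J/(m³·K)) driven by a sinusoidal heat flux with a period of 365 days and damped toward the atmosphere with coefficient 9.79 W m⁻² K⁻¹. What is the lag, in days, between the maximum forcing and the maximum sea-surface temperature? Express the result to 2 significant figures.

85 days

Areal heat capacity C = ρc_p × D = 4.10×10^6 × 116 = 4.76×10^8 J m⁻² K⁻¹.
ω = 2π / 3.15×10^7 s = 1.99×10^-7 s⁻¹.
Phase lag φ = arctan(Cω/λ) = arctan(94.8/9.79) = 1.47 rad.
Time lag = φ / ω = 1.47 / 1.99×10^-7 = 7.37×10^6 s = 85.3 days.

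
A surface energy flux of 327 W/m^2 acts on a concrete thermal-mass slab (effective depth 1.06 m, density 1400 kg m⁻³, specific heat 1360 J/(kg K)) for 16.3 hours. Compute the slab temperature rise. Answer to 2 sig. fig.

Areal heat capacity C = ρ c_p D = 1400 × 1360 × 1.06 = 2.02×10^6 J/(m²·K).
Net heat input Q = F Δt = 327 × (16.3 hours × 3600 s/hour) = 1.92×10^7 J/m².
ΔT = Q / C = 1.92×10^7 / 2.02×10^6 = 9.51 K.

9.5 K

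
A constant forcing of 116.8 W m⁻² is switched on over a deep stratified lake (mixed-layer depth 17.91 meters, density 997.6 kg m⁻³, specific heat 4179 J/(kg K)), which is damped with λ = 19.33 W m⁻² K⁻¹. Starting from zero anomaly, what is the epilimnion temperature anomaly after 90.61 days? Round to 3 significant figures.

Areal heat capacity C = ρ c_p D = 997.6 × 4179 × 17.91 = 7.47×10^7 J/(m²·K).
τ = C / λ = 7.47×10^7 / 19.33 = 3.86×10^6 s.
Equilibrium anomaly ΔT_eq = F / λ = 116.8 / 19.33 = 6.04 K.
t = 90.61 days = 7.83×10^6 s, so t/τ = 2.03.
ΔT(t) = ΔT_eq (1 − e^(−t/τ)) = 6.04 × (1 − e^−2.03) = 5.25 K.

5.25 K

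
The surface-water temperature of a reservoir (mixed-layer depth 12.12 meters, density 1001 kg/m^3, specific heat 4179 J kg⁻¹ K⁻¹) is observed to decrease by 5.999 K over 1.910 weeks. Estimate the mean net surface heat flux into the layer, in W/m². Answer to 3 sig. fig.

Areal heat capacity C = ρ c_p D = 1001 × 4179 × 12.12 = 5.07×10^7 J m⁻² K⁻¹.
Required heat per unit area: Q = C ΔT = 5.07×10^7 × -5.999 = -3.04×10^8 J/m².
Flux F = Q / Δt = -3.04×10^8 / 1.16×10^6 s = -263 W/m².

-263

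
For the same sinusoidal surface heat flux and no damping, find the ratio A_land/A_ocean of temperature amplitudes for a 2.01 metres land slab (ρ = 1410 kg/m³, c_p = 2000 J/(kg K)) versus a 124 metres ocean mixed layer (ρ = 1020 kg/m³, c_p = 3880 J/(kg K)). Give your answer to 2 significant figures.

87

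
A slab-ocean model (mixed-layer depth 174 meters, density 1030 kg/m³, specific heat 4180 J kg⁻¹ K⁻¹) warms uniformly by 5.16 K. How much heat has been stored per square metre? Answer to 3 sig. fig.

3.87×10^9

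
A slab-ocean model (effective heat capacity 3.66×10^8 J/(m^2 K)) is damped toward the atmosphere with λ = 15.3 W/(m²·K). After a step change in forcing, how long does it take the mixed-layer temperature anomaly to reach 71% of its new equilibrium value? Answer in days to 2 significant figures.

340 days

Areal heat capacity C = 3.66×10^8 J/(m^2 K) (given).
τ = C / λ = 3.66×10^8 / 15.3 = 2.39×10^7 s.
Fraction reached: 1 − e^(−t/τ) = 0.71 ⇒ t = −τ ln(1 − 0.71) = τ × 1.24.
t = 2.96×10^7 s = 343 days.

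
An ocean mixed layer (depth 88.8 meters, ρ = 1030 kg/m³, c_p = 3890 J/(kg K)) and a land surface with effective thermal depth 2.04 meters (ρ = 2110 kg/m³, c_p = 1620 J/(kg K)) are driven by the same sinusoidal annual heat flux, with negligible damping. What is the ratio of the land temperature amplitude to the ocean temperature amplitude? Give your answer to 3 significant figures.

C_ocean = 1030 × 3890 × 88.8 = 3.56×10^8 J/(m²·K).
C_land = 2110 × 1620 × 2.04 = 6.97×10^6 J/(m²·K).
Undamped amplitude ∝ 1/C, so A_land/A_ocean = C_ocean/C_land = 51.0.

51.0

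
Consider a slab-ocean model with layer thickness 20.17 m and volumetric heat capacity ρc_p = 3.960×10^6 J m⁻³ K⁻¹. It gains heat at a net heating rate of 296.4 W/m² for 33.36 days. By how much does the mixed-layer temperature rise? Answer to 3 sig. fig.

Areal heat capacity C = ρc_p × D = 3.960×10^6 × 20.17 = 7.99×10^7 J/(m²·K).
Net heat input Q = F Δt = 296.4 × (33.36 days × 86400 s/day) = 8.54×10^8 J/m².
ΔT = Q / C = 8.54×10^8 / 7.99×10^7 = 10.7 K.

10.7 K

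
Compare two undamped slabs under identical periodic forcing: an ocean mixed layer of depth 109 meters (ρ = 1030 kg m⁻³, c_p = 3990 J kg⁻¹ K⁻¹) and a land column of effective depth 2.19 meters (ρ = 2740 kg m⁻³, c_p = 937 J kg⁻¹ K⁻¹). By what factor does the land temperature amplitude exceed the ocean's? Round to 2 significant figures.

80

C_ocean = 1030 × 3990 × 109 = 4.48×10^8 J/(m²·K).
C_land = 2740 × 937 × 2.19 = 5.62×10^6 J/(m²·K).
Undamped amplitude ∝ 1/C, so A_land/A_ocean = C_ocean/C_land = 79.7.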